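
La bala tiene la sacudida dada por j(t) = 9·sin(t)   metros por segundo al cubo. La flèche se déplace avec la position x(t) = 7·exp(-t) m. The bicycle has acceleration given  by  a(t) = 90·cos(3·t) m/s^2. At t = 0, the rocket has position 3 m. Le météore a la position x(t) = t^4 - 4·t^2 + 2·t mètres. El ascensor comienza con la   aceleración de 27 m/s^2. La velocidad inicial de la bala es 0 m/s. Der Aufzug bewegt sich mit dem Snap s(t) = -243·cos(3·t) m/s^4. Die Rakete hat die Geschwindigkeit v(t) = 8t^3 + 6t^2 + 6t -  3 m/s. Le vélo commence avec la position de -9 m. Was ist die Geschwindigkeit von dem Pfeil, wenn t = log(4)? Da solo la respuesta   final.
Die Geschwindigkeit bei t = log(4) ist v = -7/4.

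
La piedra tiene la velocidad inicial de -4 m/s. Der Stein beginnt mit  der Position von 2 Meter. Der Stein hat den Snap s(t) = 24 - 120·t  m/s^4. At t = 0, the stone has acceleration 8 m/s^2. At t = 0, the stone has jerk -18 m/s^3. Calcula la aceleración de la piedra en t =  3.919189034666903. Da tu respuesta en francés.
Nous devons trouver l'intégrale de notre équation du snap s(t) = 24 - 120·t 2 fois. En prenant ∫s(t)dt et en appliquant j(0) = -18, nous trouvons j(t) = -60·t^2 + 24·t - 18. L'intégrale du jerk est l'accélération. En utilisant a(0) = 8, nous obtenons a(t) = -20·t^3 + 12·t^2 - 18·t + 8. En utilisant a(t) = -20·t^3 + 12·t^2 - 18·t + 8 et en substituant t = 3.919189034666903, nous trouvons a = -1082.20310796098.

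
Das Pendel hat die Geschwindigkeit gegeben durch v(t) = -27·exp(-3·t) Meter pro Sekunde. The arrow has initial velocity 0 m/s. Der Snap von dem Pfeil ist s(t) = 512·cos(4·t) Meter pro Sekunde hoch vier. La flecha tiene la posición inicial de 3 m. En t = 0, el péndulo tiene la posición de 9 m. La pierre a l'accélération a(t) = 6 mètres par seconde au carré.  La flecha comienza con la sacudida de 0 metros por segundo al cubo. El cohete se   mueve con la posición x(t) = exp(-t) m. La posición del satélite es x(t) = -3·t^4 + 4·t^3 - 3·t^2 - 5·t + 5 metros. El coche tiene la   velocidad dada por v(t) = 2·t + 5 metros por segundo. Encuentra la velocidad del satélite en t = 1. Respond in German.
Um dies zu lösen, müssen wir 1 Ableitung unserer Gleichung für die Position x(t) = -3·t^4 + 4·t^3 - 3·t^2 - 5·t + 5 nehmen. Die Ableitung von der Position ergibt die Geschwindigkeit: v(t) = -12·t^3 + 12·t^2 - 6·t - 5. Mit v(t) = -12·t^3 + 12·t^2 - 6·t - 5 und Einsetzen von t = 1, finden wir v = -11.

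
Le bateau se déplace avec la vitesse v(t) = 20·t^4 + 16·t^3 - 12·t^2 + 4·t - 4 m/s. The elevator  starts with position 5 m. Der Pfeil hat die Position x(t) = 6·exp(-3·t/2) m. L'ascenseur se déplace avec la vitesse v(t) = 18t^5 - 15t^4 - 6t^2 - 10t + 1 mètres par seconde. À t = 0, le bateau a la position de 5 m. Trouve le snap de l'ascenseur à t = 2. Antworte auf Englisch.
Starting from velocity v(t) = 18·t^5 - 15·t^4 - 6·t^2 - 10·t + 1, we take 3 derivatives. The derivative of velocity gives acceleration: a(t) = 90·t^4 - 60·t^3 - 12·t - 10. The derivative of acceleration gives jerk: j(t) = 360·t^3 - 180·t^2 - 12. Differentiating jerk, we get snap: s(t) = 1080·t^2 - 360·t. Using s(t) = 1080·t^2 - 360·t and substituting t = 2, we find s = 3600.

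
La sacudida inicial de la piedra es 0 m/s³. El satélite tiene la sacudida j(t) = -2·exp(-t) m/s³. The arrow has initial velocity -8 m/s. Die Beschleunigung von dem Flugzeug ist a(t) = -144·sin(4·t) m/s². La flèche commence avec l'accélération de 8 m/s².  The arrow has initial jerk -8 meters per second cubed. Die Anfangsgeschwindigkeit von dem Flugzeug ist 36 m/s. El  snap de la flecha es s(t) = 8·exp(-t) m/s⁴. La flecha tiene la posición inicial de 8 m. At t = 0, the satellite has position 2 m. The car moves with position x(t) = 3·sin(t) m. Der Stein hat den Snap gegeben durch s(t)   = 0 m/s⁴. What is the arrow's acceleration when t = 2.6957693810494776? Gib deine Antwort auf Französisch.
Nous devons trouver l'intégrale de notre équation du snap s(t) = 8·exp(-t) 2 fois. L'intégrale du snap est le jerk. En utilisant j(0) = -8, nous obtenons j(t) = -8·exp(-t). La primitive du jerk, avec a(0) = 8, donne l'accélération: a(t) = 8·exp(-t). De l'équation de l'accélération a(t) = 8·exp(-t), nous substituons t = 2.6957693810494776 pour obtenir a = 0.539923487450295.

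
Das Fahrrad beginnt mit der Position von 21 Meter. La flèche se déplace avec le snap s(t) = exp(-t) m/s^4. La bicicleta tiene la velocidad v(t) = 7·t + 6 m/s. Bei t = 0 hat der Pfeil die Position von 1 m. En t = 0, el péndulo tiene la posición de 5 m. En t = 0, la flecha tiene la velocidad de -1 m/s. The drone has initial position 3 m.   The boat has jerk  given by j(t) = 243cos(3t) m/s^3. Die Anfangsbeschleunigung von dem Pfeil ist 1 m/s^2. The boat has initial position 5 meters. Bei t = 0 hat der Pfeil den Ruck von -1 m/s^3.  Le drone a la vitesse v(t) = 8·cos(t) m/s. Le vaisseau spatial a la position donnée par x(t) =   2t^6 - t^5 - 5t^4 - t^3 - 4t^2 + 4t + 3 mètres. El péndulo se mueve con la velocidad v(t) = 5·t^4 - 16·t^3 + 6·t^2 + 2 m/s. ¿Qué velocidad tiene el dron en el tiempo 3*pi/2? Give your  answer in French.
Nous avons la vitesse v(t) = 8·cos(t). En substituant t = 3*pi/2: v(3*pi/2) = 0.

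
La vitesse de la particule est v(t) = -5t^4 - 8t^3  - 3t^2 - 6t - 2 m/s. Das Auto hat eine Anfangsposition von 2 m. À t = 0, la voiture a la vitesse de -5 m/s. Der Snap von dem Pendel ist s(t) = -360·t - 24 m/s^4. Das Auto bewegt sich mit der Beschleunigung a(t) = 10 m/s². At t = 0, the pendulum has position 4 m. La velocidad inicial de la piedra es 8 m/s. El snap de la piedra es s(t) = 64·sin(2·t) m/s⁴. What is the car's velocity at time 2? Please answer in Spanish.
Para resolver esto, necesitamos tomar 1 integral de nuestra ecuación de la aceleración a(t) = 10. Tomando ∫a(t)dt y aplicando v(0) = -5, encontramos v(t) = 10·t - 5. Usando v(t) = 10·t - 5 y sustituyendo t = 2, encontramos v = 15.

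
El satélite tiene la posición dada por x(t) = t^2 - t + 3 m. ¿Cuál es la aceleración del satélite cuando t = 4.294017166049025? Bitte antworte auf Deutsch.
Um dies zu lösen, müssen wir 2 Ableitungen unserer Gleichung für die Position x(t) = t^2 - t + 3 nehmen. Die Ableitung von der Position ergibt die Geschwindigkeit: v(t) = 2·t - 1. Durch Ableiten von der Geschwindigkeit erhalten wir die Beschleunigung: a(t) = 2. Aus der Gleichung für die Beschleunigung a(t) = 2, setzen wir t = 4.294017166049025 ein und erhalten a = 2.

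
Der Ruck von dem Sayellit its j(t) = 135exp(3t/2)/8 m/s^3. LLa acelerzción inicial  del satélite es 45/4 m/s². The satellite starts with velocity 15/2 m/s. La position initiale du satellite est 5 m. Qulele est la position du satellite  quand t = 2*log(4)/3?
Pour résoudre ceci, nous devons prendre 3 intégrales de notre équation du jerk j(t) = 135·exp(3·t/2)/8. En prenant ∫j(t)dt et en appliquant a(0) = 45/4, nous trouvons a(t) = 45·exp(3·t/2)/4. En intégrant l'accélération et en utilisant la condition initiale v(0) = 15/2, nous obtenons v(t) = 15·exp(3·t/2)/2. En prenant ∫v(t)dt et en appliquant x(0) = 5, nous trouvons x(t) = 5·exp(3·t/2). Nous avons la position x(t) = 5·exp(3·t/2). En substituant t = 2*log(4)/3: x(2*log(4)/3) = 20.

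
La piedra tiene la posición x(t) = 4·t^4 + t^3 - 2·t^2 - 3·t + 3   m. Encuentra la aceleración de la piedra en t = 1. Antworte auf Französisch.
Nous devons dériver notre équation de la position x(t) = 4·t^4 + t^3 - 2·t^2 - 3·t + 3 2 fois. La dérivée de la position donne la vitesse: v(t) = 16·t^3 + 3·t^2 - 4·t - 3. En prenant d/dt de v(t), nous trouvons a(t) = 48·t^2 + 6·t - 4. Nous avons l'accélération a(t) = 48·t^2 + 6·t - 4. En substituant t = 1: a(1) = 50.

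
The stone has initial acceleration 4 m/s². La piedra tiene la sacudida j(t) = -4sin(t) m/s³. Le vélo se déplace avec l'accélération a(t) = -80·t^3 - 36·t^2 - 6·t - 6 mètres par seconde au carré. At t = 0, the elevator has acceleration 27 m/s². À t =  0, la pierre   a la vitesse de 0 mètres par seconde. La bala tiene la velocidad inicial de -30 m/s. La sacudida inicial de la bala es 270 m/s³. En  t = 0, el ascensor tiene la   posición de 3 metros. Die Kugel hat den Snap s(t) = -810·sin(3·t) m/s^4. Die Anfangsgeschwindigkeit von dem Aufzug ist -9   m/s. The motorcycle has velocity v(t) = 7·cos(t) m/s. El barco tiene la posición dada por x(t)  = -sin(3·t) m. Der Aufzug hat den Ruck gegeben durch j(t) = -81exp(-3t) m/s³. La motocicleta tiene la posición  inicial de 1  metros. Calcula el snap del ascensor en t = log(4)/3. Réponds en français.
En partant du jerk j(t) = -81·exp(-3·t), nous prenons 1 dérivée. La dérivée du jerk donne le snap: s(t) = 243·exp(-3·t). Nous avons le snap s(t) = 243·exp(-3·t). En substituant t = log(4)/3: s(log(4)/3) = 243/4.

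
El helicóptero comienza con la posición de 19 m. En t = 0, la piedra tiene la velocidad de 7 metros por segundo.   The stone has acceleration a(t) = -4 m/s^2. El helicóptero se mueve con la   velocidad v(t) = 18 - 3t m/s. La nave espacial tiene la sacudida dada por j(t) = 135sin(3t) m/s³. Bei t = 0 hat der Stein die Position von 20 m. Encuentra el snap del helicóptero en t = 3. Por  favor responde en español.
Partiendo de la velocidad v(t) = 18 - 3·t, tomamos 3 derivadas. Tomando d/dt de v(t), encontramos a(t) = -3. Derivando la aceleración, obtenemos la sacudida: j(t) = 0. Tomando d/dt de j(t), encontramos s(t) = 0. Tenemos el snap s(t) = 0. Sustituyendo t = 3: s(3) = 0.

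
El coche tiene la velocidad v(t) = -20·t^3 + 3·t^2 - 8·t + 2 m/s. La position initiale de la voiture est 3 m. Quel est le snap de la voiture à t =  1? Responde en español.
Para resolver esto, necesitamos tomar 3 derivadas de nuestra ecuación de la velocidad v(t) = -20·t^3 + 3·t^2 - 8·t + 2. Tomando d/dt de v(t), encontramos a(t) = -60·t^2 + 6·t - 8. La derivada de la aceleración da la sacudida: j(t) = 6 - 120·t. Tomando d/dt de j(t), encontramos s(t) = -120. Usando s(t) = -120 y sustituyendo t = 1, encontramos s = -120.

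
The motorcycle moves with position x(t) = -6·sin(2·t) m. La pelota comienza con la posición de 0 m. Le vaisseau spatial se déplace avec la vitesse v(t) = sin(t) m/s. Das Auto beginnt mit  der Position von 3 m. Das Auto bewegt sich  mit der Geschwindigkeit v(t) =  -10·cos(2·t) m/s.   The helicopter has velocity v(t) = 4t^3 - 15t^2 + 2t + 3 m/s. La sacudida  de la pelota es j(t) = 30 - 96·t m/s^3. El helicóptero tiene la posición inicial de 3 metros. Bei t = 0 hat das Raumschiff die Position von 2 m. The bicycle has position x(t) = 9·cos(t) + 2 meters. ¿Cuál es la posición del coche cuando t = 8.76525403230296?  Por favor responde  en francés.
En partant de la vitesse v(t) = -10·cos(2·t), nous prenons 1 intégrale. La primitive de la vitesse est la position. En utilisant x(0) = 3, nous obtenons x(t) = 3 - 5·sin(2·t). En utilisant x(t) = 3 - 5·sin(2·t) et en substituant t = 8.76525403230296, nous trouvons x = 7.84239181255569.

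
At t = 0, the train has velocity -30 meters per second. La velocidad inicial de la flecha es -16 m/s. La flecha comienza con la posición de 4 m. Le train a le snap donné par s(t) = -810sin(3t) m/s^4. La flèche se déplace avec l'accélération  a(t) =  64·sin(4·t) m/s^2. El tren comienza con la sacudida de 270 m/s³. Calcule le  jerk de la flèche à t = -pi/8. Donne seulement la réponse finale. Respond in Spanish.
j(-pi/8) = 0.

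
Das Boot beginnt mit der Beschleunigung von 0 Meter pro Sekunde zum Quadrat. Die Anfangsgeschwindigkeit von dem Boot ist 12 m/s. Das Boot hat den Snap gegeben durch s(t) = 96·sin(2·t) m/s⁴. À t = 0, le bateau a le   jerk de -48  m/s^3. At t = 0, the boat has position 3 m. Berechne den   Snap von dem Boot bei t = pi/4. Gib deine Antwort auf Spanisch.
De la ecuación del snap s(t) = 96·sin(2·t), sustituimos t = pi/4 para obtener s = 96.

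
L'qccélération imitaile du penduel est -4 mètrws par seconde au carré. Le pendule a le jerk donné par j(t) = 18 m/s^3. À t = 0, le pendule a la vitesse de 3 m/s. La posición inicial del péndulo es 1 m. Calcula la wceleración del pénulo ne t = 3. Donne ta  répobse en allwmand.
Wir müssen unsere Gleichung für den Ruck j(t) = 18 1-mal integrieren. Die Stammfunktion von dem Ruck ist die Beschleunigung. Mit a(0) = -4 erhalten wir a(t) = 18·t - 4. Aus der Gleichung für die Beschleunigung a(t) = 18·t - 4, setzen wir t = 3 ein und erhalten a = 50.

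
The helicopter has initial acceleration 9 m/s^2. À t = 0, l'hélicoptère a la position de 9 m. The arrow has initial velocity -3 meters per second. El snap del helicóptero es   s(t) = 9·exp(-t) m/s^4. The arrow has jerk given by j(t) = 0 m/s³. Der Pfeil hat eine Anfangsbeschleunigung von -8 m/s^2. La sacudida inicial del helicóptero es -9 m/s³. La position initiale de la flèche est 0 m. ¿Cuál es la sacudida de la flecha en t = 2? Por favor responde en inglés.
From the given jerk equation j(t) = 0, we substitute t = 2 to get j = 0.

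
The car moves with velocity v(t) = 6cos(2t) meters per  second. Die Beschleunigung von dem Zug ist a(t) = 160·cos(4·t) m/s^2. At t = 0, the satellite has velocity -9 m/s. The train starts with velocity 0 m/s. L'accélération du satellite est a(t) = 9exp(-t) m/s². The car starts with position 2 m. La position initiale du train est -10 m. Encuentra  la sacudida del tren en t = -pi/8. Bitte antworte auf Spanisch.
Debemos derivar nuestra ecuación de la aceleración a(t) = 160·cos(4·t) 1 vez. Tomando d/dt de a(t), encontramos j(t) = -640·sin(4·t). Tenemos la sacudida j(t) = -640·sin(4·t). Sustituyendo t = -pi/8: j(-pi/8) = 640.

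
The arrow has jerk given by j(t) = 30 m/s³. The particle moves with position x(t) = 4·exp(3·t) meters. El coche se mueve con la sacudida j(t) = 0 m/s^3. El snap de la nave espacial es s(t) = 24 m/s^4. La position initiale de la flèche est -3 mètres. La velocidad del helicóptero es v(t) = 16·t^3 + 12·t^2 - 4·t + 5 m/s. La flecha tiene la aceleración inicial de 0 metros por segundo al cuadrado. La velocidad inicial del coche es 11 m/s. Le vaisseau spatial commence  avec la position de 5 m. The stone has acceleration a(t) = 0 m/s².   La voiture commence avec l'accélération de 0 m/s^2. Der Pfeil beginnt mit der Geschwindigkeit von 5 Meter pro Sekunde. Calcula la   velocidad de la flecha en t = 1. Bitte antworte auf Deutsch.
Wir müssen unsere Gleichung für den Ruck j(t) = 30 2-mal integrieren. Das Integral von dem Ruck, mit a(0) = 0, ergibt die Beschleunigung: a(t) = 30·t. Die Stammfunktion von der Beschleunigung, mit v(0) = 5, ergibt die Geschwindigkeit: v(t) = 15·t^2 + 5. Aus der Gleichung für die Geschwindigkeit v(t) = 15·t^2 + 5, setzen wir t = 1 ein und erhalten v = 20.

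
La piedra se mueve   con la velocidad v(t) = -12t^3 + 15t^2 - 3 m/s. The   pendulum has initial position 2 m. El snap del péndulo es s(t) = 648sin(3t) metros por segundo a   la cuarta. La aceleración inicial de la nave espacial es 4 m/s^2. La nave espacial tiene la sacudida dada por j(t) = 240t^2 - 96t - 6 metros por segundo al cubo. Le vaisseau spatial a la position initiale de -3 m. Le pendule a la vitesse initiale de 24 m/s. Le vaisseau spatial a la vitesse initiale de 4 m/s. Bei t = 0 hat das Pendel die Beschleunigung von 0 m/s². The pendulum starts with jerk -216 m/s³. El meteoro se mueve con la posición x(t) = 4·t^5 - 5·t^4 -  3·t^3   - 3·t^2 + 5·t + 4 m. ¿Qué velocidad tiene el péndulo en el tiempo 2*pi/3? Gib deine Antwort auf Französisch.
Nous devons intégrer notre équation du snap s(t) = 648·sin(3·t) 3 fois. La primitive du snap est le jerk. En utilisant j(0) = -216, nous obtenons j(t) = -216·cos(3·t). La primitive du jerk, avec a(0) = 0, donne l'accélération: a(t) = -72·sin(3·t). La primitive de l'accélération, avec v(0) = 24, donne la vitesse: v(t) = 24·cos(3·t). De l'équation de la vitesse v(t) = 24·cos(3·t), nous substituons t = 2*pi/3 pour obtenir v = 24.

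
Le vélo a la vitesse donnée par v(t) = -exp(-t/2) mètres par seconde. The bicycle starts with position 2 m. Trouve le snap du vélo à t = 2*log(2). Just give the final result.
À t = 2*log(2), s = 1/16.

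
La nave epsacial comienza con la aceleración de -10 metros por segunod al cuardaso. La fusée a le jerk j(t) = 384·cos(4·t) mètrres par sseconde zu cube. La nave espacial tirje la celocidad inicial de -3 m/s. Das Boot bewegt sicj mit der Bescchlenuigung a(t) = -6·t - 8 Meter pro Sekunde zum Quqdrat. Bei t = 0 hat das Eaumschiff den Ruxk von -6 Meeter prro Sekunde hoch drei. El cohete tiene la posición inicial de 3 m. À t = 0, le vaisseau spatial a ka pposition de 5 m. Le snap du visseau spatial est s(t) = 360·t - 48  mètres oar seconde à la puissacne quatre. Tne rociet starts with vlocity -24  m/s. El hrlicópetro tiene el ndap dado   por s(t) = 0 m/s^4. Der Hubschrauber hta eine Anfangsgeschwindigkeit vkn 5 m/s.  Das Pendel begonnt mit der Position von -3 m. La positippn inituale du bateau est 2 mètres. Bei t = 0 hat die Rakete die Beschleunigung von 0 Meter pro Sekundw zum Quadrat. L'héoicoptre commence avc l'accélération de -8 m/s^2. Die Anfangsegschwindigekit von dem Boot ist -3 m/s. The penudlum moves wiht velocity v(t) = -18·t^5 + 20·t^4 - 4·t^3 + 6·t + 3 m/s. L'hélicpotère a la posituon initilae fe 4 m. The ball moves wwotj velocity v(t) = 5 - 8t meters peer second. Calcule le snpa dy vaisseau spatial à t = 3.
Nous avons le snap s(t) = 360·t - 48. En substituant t = 3: s(3) = 1032.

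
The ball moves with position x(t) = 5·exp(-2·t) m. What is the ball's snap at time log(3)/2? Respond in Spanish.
Partiendo de la posición x(t) = 5·exp(-2·t), tomamos 4 derivadas. Tomando d/dt de x(t), encontramos v(t) = -10·exp(-2·t). Derivando la velocidad, obtenemos la aceleración: a(t) = 20·exp(-2·t). La derivada de la aceleración da la sacudida: j(t) = -40·exp(-2·t). Tomando d/dt de j(t), encontramos s(t) = 80·exp(-2·t). De la ecuación del snap s(t) = 80·exp(-2·t), sustituimos t = log(3)/2 para obtener s = 80/3.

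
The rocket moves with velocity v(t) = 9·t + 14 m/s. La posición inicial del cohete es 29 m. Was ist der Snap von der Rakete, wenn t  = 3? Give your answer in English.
To solve this, we need to take 3 derivatives of our velocity equation v(t) = 9·t + 14. Differentiating velocity, we get acceleration: a(t) = 9. Differentiating acceleration, we get jerk: j(t) = 0. Differentiating jerk, we get snap: s(t) = 0. Using s(t) = 0 and substituting t = 3, we find s = 0.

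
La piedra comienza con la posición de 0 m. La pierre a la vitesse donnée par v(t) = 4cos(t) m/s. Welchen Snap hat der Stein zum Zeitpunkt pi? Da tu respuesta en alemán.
Ausgehend von der Geschwindigkeit v(t) = 4·cos(t), nehmen wir 3 Ableitungen. Mit d/dt von v(t) finden wir a(t) = -4·sin(t). Die Ableitung von der Beschleunigung ergibt den Ruck: j(t) = -4·cos(t). Die Ableitung von dem Ruck ergibt den Snap: s(t) = 4·sin(t). Aus der Gleichung für den Snap s(t) = 4·sin(t), setzen wir t = pi ein und erhalten s = 0.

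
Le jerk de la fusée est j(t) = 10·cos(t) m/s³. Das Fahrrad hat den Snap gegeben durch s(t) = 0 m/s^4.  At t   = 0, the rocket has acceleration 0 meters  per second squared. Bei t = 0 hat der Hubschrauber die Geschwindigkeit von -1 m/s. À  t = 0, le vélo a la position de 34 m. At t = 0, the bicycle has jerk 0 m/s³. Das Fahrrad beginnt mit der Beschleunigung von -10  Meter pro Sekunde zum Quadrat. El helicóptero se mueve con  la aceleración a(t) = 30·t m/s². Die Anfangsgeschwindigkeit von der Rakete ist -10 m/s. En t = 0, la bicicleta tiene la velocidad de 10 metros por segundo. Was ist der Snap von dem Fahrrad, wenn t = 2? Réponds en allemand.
Wir haben den Snap s(t) = 0. Durch Einsetzen von t = 2: s(2) = 0.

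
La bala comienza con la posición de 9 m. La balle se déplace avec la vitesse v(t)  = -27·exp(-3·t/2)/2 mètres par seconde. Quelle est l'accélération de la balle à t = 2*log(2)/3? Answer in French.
Nous devons dériver notre équation de la vitesse v(t) = -27·exp(-3·t/2)/2 1 fois. En prenant d/dt de v(t), nous trouvons a(t) = 81·exp(-3·t/2)/4. De l'équation de l'accélération a(t) = 81·exp(-3·t/2)/4, nous substituons t = 2*log(2)/3 pour obtenir a = 81/8.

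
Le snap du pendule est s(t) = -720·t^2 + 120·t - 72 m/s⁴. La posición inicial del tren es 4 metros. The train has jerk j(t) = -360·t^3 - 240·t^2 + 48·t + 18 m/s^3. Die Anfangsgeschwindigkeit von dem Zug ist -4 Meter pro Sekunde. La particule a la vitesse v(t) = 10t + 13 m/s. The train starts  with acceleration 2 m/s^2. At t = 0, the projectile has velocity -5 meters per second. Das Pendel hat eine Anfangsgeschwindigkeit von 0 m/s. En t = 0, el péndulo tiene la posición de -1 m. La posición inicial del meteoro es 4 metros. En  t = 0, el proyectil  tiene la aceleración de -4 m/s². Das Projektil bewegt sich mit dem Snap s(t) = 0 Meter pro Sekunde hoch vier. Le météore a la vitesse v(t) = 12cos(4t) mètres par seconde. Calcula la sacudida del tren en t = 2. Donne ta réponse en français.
Nous avons le jerk j(t) = -360·t^3 - 240·t^2 + 48·t + 18. En substituant t = 2: j(2) = -3726.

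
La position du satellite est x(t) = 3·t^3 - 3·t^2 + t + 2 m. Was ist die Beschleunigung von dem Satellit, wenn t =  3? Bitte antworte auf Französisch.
En partant de la position x(t) = 3·t^3 - 3·t^2 + t + 2, nous prenons 2 dérivées. En prenant d/dt de x(t), nous trouvons v(t) = 9·t^2 - 6·t + 1. En prenant d/dt de v(t), nous trouvons a(t) = 18·t - 6. De l'équation de l'accélération a(t) = 18·t - 6, nous substituons t = 3 pour obtenir a = 48.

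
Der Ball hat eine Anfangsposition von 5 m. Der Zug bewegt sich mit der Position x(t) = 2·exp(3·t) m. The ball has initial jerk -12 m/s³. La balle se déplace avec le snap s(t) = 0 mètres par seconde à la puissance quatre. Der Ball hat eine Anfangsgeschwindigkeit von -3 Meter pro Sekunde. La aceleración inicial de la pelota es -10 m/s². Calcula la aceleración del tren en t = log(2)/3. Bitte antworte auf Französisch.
En partant de la position x(t) = 2·exp(3·t), nous prenons 2 dérivées. En prenant d/dt de x(t), nous trouvons v(t) = 6·exp(3·t). En dérivant la vitesse, nous obtenons l'accélération: a(t) = 18·exp(3·t). Nous avons l'accélération a(t) = 18·exp(3·t). En substituant t = log(2)/3: a(log(2)/3) = 36.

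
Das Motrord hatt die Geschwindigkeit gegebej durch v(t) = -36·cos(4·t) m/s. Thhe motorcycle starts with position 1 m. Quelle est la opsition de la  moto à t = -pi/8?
Nous devons intégrer notre équation de la vitesse v(t) = -36·cos(4·t) 1 fois. En prenant ∫v(t)dt et en appliquant x(0) = 1, nous trouvons x(t) = 1 - 9·sin(4·t). Nous avons la position x(t) = 1 - 9·sin(4·t). En substituant t = -pi/8: x(-pi/8) = 10.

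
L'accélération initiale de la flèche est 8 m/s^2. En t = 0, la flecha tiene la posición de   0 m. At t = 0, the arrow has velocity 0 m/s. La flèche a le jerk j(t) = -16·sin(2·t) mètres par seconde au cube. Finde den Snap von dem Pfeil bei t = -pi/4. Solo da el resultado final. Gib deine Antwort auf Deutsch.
Bei t = -pi/4, s = 0.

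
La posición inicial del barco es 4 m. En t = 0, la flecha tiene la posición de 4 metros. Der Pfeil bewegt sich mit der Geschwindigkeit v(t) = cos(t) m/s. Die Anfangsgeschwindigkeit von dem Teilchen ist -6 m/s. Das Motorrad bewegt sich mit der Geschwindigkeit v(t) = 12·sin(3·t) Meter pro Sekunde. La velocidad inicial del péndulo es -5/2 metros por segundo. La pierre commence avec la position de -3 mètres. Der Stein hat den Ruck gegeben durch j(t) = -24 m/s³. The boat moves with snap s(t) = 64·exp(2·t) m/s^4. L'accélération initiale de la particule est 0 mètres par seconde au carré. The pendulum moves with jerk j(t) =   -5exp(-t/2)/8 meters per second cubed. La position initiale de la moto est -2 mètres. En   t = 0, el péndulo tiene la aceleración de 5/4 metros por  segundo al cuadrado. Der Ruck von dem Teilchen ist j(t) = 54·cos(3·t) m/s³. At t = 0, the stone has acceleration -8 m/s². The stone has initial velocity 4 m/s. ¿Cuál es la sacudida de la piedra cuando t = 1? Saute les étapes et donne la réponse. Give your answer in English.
At t = 1, j = -24.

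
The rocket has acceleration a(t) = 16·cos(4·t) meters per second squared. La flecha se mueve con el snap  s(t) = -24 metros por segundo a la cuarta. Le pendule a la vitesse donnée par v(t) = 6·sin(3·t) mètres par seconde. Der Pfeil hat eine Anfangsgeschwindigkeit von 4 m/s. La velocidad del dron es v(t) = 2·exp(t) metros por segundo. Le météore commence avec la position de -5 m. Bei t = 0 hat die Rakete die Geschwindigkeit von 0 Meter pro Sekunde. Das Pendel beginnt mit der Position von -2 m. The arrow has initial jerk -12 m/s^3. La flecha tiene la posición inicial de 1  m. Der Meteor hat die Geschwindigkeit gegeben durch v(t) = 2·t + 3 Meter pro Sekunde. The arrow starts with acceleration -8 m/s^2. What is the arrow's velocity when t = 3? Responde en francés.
Nous devons intégrer notre équation du snap s(t) = -24 3 fois. En prenant ∫s(t)dt et en appliquant j(0) = -12, nous trouvons j(t) = -24·t - 12. La primitive du jerk, avec a(0) = -8, donne l'accélération: a(t) = -12·t^2 - 12·t - 8. La primitive de l'accélération, avec v(0) = 4, donne la vitesse: v(t) = -4·t^3 - 6·t^2 - 8·t + 4. Nous avons la vitesse v(t) = -4·t^3 - 6·t^2 - 8·t + 4. En substituant t = 3: v(3) = -182.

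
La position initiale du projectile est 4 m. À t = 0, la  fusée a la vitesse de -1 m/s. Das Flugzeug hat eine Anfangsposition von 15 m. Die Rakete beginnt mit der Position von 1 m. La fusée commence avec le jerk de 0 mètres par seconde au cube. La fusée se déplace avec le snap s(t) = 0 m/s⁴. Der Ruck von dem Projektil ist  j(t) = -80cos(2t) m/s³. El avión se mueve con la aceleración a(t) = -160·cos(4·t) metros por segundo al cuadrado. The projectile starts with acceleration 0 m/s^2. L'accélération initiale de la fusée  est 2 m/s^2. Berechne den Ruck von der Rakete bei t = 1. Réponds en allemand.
Ausgehend von dem Snap s(t) = 0, nehmen wir 1 Integral. Das Integral von dem Snap ist der Ruck. Mit j(0) = 0 erhalten wir j(t) = 0. Aus der Gleichung für den Ruck j(t) = 0, setzen wir t = 1 ein und erhalten j = 0.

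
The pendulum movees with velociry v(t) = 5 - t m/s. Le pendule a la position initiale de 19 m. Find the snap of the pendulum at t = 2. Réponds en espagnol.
Debemos derivar nuestra ecuación de la velocidad v(t) = 5 - t 3 veces. Tomando d/dt de v(t), encontramos a(t) = -1. Tomando d/dt de a(t), encontramos j(t) = 0. Derivando la sacudida, obtenemos el snap: s(t) = 0. Tenemos el snap s(t) = 0. Sustituyendo t = 2: s(2) = 0.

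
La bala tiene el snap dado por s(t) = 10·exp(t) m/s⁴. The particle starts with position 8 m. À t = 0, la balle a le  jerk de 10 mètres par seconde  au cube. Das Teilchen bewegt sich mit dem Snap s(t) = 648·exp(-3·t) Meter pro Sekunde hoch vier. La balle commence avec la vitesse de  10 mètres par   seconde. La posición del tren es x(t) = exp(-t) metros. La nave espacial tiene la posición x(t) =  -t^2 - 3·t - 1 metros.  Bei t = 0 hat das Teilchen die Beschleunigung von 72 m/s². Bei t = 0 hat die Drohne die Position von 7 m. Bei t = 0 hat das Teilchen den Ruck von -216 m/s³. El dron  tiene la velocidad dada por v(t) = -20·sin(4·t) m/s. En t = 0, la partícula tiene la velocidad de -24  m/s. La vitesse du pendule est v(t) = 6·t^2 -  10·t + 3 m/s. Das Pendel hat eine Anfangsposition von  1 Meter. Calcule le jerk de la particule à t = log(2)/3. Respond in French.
Pour résoudre ceci, nous devons prendre 1 intégrale de notre équation du snap s(t) = 648·exp(-3·t). En intégrant le snap et en utilisant la condition initiale j(0) = -216, nous obtenons j(t) = -216·exp(-3·t). En utilisant j(t) = -216·exp(-3·t) et en substituant t = log(2)/3, nous trouvons j = -108.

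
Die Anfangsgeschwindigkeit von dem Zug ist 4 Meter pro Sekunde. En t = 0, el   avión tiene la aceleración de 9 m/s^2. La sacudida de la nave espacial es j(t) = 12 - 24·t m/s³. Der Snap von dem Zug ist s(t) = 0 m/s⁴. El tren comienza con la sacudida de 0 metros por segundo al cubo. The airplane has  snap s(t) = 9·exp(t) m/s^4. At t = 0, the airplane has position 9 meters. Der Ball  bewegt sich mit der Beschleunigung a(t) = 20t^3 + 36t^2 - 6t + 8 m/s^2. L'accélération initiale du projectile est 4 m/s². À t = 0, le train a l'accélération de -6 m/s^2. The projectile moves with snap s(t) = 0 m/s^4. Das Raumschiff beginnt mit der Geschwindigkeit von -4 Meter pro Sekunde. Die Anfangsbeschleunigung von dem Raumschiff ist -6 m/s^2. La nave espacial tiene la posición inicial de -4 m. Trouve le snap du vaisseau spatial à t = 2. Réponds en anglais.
To solve this, we need to take 1 derivative of our jerk equation j(t) = 12 - 24·t. The derivative of jerk gives snap: s(t) = -24. Using s(t) = -24 and substituting t = 2, we find s = -24.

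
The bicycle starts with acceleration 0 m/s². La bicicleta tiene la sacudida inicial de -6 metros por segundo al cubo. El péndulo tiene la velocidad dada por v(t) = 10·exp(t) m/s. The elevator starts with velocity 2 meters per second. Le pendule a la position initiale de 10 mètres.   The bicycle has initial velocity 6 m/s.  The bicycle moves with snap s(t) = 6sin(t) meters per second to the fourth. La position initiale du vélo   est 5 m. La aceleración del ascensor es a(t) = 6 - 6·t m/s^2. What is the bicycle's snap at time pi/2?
Using s(t) = 6·sin(t) and substituting t = pi/2, we find s = 6.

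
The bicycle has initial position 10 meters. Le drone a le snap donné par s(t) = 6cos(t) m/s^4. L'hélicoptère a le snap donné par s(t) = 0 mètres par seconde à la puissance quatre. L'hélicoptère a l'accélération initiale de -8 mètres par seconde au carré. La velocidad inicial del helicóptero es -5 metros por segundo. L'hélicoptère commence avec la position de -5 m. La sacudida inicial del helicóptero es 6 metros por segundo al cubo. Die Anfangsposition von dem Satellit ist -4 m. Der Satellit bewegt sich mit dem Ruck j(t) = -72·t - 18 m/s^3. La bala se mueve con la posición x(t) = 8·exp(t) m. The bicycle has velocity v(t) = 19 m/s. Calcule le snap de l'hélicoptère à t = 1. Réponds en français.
Nous avons le snap s(t) = 0. En substituant t = 1: s(1) = 0.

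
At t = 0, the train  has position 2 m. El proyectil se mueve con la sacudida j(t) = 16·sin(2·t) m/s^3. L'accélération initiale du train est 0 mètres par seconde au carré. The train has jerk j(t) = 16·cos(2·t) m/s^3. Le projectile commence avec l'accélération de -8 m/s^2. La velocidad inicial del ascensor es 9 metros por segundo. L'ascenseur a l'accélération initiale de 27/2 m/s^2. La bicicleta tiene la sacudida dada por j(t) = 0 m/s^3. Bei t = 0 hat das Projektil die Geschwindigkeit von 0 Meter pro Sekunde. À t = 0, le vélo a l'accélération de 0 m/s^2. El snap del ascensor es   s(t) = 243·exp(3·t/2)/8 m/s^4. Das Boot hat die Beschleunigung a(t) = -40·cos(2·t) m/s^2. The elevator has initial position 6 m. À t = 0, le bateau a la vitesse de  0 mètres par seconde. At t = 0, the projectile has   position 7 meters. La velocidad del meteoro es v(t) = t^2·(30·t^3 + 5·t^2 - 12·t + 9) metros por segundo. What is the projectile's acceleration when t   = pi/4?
We must find the integral of our jerk equation j(t) = 16·sin(2·t) 1 time. Integrating jerk and using the initial condition a(0) = -8, we get a(t) = -8·cos(2·t). We have acceleration a(t) = -8·cos(2·t). Substituting t = pi/4: a(pi/4) = 0.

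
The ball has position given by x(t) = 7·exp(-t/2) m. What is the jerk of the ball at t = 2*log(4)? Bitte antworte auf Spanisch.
Partiendo de la posición x(t) = 7·exp(-t/2), tomamos 3 derivadas. Derivando la posición, obtenemos la velocidad: v(t) = -7·exp(-t/2)/2. Derivando la velocidad, obtenemos la aceleración: a(t) = 7·exp(-t/2)/4. Derivando la aceleración, obtenemos la sacudida: j(t) = -7·exp(-t/2)/8. Tenemos la sacudida j(t) = -7·exp(-t/2)/8. Sustituyendo t = 2*log(4): j(2*log(4)) = -7/32.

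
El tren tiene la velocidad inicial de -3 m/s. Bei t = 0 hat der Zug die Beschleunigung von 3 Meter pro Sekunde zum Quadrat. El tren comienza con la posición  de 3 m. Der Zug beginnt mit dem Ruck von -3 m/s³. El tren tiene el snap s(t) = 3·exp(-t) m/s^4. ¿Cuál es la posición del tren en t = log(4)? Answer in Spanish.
Debemos encontrar la integral de nuestra ecuación del snap s(t) = 3·exp(-t) 4 veces. Integrando el snap y usando la condición inicial j(0) = -3, obtenemos j(t) = -3·exp(-t). La integral de la sacudida, con a(0) = 3, da la aceleración: a(t) = 3·exp(-t). Tomando ∫a(t)dt y aplicando v(0) = -3, encontramos v(t) = -3·exp(-t). Tomando ∫v(t)dt y aplicando x(0) = 3, encontramos x(t) = 3·exp(-t). Tenemos la posición x(t) = 3·exp(-t). Sustituyendo t = log(4): x(log(4)) = 3/4.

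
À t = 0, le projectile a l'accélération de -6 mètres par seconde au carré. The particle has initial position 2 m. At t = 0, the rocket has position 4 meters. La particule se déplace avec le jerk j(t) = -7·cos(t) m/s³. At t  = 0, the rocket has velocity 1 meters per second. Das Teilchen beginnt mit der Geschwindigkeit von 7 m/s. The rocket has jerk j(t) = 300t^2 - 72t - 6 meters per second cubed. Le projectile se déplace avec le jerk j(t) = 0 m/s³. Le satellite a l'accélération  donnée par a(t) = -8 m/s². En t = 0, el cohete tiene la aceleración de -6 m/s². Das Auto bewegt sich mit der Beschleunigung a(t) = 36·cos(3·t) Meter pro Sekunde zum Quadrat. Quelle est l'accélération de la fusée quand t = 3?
En partant du jerk j(t) = 300·t^2 - 72·t - 6, nous prenons 1 intégrale. En intégrant le jerk et en utilisant la condition initiale a(0) = -6, nous obtenons a(t) = 100·t^3 - 36·t^2 - 6·t - 6. De l'équation de l'accélération a(t) = 100·t^3 - 36·t^2 - 6·t - 6, nous substituons t = 3 pour obtenir a = 2352.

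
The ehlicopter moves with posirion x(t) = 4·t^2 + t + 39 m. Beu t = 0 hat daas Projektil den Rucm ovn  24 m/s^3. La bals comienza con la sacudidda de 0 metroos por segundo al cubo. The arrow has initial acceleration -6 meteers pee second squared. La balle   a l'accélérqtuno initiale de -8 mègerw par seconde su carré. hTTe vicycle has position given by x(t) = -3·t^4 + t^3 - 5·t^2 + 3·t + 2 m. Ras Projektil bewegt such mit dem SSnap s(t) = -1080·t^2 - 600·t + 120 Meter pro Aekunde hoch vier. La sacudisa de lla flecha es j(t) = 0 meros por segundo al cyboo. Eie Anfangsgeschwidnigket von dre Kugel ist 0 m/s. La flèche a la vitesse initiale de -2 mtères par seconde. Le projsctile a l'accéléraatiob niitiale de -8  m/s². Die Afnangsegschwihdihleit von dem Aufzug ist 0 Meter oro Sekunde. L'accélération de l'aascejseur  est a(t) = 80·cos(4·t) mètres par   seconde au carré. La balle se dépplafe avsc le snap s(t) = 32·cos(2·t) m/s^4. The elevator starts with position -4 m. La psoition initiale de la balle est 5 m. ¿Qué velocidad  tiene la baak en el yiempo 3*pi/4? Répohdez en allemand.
Ausgehend von dem Snap s(t) = 32·cos(2·t), nehmen wir 3 Stammfunktionen. Das Integral von dem Snap, mit j(0) = 0, ergibt den Ruck: j(t) = 16·sin(2·t). Die Stammfunktion von dem Ruck, mit a(0) = -8, ergibt die Beschleunigung: a(t) = -8·cos(2·t). Die Stammfunktion von der Beschleunigung, mit v(0) = 0, ergibt die Geschwindigkeit: v(t) = -4·sin(2·t). Aus der Gleichung für die Geschwindigkeit v(t) = -4·sin(2·t), setzen wir t = 3*pi/4 ein und erhalten v = 4.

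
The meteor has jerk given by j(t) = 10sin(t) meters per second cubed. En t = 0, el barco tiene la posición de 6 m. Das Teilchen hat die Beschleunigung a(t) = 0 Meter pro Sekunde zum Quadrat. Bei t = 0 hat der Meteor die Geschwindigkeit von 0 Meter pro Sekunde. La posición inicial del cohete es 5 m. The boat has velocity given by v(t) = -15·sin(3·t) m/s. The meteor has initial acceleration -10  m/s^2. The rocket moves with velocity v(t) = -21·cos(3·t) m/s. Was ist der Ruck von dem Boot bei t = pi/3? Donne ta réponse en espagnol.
Partiendo de la velocidad v(t) = -15·sin(3·t), tomamos 2 derivadas. La derivada de la velocidad da la aceleración: a(t) = -45·cos(3·t). Derivando la aceleración, obtenemos la sacudida: j(t) = 135·sin(3·t). Tenemos la sacudida j(t) = 135·sin(3·t). Sustituyendo t = pi/3: j(pi/3) = 0.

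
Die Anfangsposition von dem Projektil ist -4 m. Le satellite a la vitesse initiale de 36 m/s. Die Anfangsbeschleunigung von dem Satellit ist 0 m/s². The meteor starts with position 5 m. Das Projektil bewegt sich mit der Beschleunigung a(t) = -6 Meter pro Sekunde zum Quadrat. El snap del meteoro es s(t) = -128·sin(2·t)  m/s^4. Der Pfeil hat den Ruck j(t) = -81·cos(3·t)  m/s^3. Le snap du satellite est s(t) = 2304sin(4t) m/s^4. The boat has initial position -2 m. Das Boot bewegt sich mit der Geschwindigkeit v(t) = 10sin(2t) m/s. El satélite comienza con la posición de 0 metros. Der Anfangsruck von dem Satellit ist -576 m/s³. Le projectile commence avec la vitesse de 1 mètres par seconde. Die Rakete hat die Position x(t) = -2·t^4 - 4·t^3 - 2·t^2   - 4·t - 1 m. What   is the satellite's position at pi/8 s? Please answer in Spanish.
Partiendo del snap s(t) = 2304·sin(4·t), tomamos 4 antiderivadas. La integral del snap es la sacudida. Usando j(0) = -576, obtenemos j(t) = -576·cos(4·t). La antiderivada de la sacudida es la aceleración. Usando a(0) = 0, obtenemos a(t) = -144·sin(4·t). Tomando ∫a(t)dt y aplicando v(0) = 36, encontramos v(t) = 36·cos(4·t). Tomando ∫v(t)dt y aplicando x(0) = 0, encontramos x(t) = 9·sin(4·t). Tenemos la posición x(t) = 9·sin(4·t). Sustituyendo t = pi/8: x(pi/8) = 9.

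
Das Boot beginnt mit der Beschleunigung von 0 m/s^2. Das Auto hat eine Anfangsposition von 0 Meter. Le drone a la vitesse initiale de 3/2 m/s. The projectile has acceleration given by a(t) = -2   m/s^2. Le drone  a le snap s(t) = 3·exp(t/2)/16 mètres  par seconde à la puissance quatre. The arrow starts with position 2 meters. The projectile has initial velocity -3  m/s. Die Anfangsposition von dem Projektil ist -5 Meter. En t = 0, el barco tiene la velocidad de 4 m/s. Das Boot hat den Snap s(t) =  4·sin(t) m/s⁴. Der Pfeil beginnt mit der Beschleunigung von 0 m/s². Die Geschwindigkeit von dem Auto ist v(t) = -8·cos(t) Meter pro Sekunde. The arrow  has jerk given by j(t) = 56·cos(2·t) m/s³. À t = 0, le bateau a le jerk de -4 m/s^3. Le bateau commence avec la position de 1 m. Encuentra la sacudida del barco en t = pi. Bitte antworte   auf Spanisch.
Partiendo del snap s(t) = 4·sin(t), tomamos 1 integral. La integral del snap, con j(0) = -4, da la sacudida: j(t) = -4·cos(t). Usando j(t) = -4·cos(t) y sustituyendo t = pi, encontramos j = 4.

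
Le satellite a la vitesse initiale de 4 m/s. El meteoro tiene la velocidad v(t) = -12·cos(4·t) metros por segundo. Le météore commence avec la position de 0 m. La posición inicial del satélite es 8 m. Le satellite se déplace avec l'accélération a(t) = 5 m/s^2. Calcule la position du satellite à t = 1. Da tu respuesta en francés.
Pour résoudre ceci, nous devons prendre 2 intégrales de notre équation de l'accélération a(t) = 5. En intégrant l'accélération et en utilisant la condition initiale v(0) = 4, nous obtenons v(t) = 5·t + 4. L'intégrale de la vitesse est la position. En utilisant x(0) = 8, nous obtenons x(t) = 5·t^2/2 + 4·t + 8. Nous avons la position x(t) = 5·t^2/2 + 4·t + 8. En substituant t = 1: x(1) = 29/2.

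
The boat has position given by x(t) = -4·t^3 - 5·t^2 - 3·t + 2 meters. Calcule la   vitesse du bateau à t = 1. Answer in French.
Pour résoudre ceci, nous devons prendre 1 dérivée de notre équation de la position x(t) = -4·t^3 - 5·t^2 - 3·t + 2. En dérivant la position, nous obtenons la vitesse: v(t) = -12·t^2 - 10·t - 3. En utilisant v(t) = -12·t^2 - 10·t - 3 et en substituant t = 1, nous trouvons v = -25.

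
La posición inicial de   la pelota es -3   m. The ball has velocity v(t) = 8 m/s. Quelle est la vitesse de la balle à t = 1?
De l'équation de la vitesse v(t) = 8, nous substituons t = 1 pour obtenir v = 8.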